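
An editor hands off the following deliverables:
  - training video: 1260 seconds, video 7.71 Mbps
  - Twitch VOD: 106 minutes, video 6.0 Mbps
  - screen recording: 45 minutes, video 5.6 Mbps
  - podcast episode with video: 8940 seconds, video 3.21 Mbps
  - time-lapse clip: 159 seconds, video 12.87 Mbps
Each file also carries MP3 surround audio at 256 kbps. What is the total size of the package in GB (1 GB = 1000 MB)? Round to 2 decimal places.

12.34 GB

Audio: 256 kbps = 0.256 Mbps.
training video: 7.966 Mbps × 1260 s = 10037.2 Mb
Twitch VOD: 6.256 Mbps × 6360 s = 39788.2 Mb
screen recording: 5.856 Mbps × 2700 s = 15811.2 Mb
podcast episode with video: 3.466 Mbps × 8940 s = 30986.0 Mb
time-lapse clip: 13.126 Mbps × 159 s = 2087.0 Mb
Total: 98709.6 Mb = 12338.7 MB.
= 12.34 GB.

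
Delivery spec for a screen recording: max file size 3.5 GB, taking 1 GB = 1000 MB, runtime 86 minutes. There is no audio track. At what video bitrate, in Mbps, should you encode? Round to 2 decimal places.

Budget: 3.5 GB = 28000.0 Mb.
86 min = 5160 s
Total bitrate budget: 28000.0 Mb / 5160 s = 5.426 Mbps.

5.43 Mbps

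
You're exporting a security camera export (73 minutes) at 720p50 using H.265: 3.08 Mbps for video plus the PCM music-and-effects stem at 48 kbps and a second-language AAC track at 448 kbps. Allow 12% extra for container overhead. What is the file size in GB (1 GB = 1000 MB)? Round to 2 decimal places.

2.19 GB

73 min = 4380 s
Audio total: 48 + 448 = 496 kbps = 0.496 Mbps.
Total bitrate: 3.08 + 0.496 = 3.576 Mbps.
Stream data: 3.576 Mbps × 4380 s = 15662.9 Mb.
With 12% container overhead: ×1.12.
17,542 Mb ÷ 8 = 2,193 MB → 2.193 GB.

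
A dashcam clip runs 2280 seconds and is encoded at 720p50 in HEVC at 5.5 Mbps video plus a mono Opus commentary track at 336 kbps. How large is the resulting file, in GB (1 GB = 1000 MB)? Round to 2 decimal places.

1.66 GB

Audio: 336 kbps = 0.336 Mbps.
Total bitrate: 5.5 + 0.336 = 5.836 Mbps.
Stream data: 5.836 Mbps × 2280 s = 13306.1 Mb.
13,306 Mb ÷ 8 = 1,663 MB → 1.663 GB.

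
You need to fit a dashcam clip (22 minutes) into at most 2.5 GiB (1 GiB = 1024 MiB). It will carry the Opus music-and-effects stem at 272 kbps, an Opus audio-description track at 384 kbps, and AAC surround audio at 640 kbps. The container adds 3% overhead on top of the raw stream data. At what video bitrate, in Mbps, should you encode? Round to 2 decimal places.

14.50 Mbps

Budget: 2.5 GiB = 21474.8 Mb.
Stream payload after overhead: 21474.8 / 1.03 = 20849.4 Mb.
22 min = 1320 s
Total bitrate budget: 20849.4 Mb / 1320 s = 15.795 Mbps.
Audio total: 272 + 384 + 640 = 1296 kbps = 1.296 Mbps.
Video: 15.795 − 1.296 = 14.499 Mbps.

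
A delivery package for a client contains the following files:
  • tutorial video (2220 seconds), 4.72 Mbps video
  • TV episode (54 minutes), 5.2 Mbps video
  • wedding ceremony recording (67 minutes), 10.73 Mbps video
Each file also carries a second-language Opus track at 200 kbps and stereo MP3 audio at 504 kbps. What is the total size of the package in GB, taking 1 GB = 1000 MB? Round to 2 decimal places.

9.64 GB

Audio total: 200 + 504 = 704 kbps = 0.704 Mbps.
tutorial video: 5.424 Mbps × 2220 s = 12041.3 Mb
TV episode: 5.904 Mbps × 3240 s = 19129.0 Mb
wedding ceremony recording: 11.434 Mbps × 4020 s = 45964.7 Mb
Total: 77134.9 Mb = 9641.9 MB.
= 9.642 GB.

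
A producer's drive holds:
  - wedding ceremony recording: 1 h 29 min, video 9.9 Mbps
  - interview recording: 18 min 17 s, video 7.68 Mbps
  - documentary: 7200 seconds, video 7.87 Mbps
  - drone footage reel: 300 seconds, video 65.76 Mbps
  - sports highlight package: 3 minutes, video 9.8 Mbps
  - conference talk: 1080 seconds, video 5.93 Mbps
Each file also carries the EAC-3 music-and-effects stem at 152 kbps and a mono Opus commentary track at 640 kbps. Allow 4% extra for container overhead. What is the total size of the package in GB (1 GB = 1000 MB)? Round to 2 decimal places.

Audio total: 152 + 640 = 792 kbps = 0.792 Mbps.
wedding ceremony recording: 10.692 Mbps × 5340 s × 1.04 = 59379.1 Mb
interview recording: 8.472 Mbps × 1097 s × 1.04 = 9665.5 Mb
documentary: 8.662 Mbps × 7200 s × 1.04 = 64861.1 Mb
drone footage reel: 66.552 Mbps × 300 s × 1.04 = 20764.2 Mb
sports highlight package: 10.592 Mbps × 180 s × 1.04 = 1982.8 Mb
conference talk: 6.722 Mbps × 1080 s × 1.04 = 7550.2 Mb
Total: 164202.9 Mb = 20525.4 MB.
= 20.53 GB.

20.53 GB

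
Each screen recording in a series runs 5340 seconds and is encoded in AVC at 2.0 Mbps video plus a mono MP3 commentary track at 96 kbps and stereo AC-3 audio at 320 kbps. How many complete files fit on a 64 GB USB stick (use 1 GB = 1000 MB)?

39

Audio total: 96 + 320 = 416 kbps = 0.416 Mbps.
Total bitrate: 2.416 Mbps.
Per item: 2.416 Mbps × 5340 s = 12,901 Mb = 1,613 MB.
Capacity: 64 GB = 512,000 Mb; 39.69 items → 39 complete.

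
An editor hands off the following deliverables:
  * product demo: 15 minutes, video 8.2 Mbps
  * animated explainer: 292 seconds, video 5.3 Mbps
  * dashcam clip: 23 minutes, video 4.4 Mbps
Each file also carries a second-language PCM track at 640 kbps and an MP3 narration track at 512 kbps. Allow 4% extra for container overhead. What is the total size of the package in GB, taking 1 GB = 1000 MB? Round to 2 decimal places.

Audio total: 640 + 512 = 1152 kbps = 1.152 Mbps.
product demo: 9.352 Mbps × 900 s × 1.04 = 8753.5 Mb
animated explainer: 6.452 Mbps × 292 s × 1.04 = 1959.3 Mb
dashcam clip: 5.552 Mbps × 1380 s × 1.04 = 7968.2 Mb
Total: 18681.0 Mb = 2335.1 MB.
= 2.335 GB.

2.34 GB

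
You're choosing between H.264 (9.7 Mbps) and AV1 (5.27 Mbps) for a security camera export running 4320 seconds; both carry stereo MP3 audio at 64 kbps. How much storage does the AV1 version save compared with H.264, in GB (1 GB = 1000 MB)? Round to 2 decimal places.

Audio: 64 kbps = 0.064 Mbps.
H.264: 9.764 Mbps × 4320 s = 42180.5 Mb = 5.273 GB.
AV1: 5.334 Mbps × 4320 s = 23042.9 Mb = 2.880 GB.
Saving: 5.273 − 2.880 = 2.392 GB.

2.39 GB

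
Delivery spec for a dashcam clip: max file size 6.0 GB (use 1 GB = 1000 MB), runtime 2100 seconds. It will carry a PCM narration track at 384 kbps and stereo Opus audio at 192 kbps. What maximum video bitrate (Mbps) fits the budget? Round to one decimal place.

22.3 Mbps

Budget: 6.0 GB = 48000.0 Mb.
Total bitrate budget: 48000.0 Mb / 2100 s = 22.857 Mbps.
Audio total: 384 + 192 = 576 kbps = 0.576 Mbps.
Video: 22.857 − 0.576 = 22.281 Mbps.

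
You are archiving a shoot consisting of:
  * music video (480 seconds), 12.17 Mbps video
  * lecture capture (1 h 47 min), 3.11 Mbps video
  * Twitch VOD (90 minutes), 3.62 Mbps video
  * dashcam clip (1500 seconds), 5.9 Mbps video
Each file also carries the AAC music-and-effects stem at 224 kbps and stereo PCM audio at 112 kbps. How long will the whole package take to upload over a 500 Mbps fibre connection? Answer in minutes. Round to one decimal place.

2.0 minutes

Audio total: 224 + 112 = 336 kbps = 0.336 Mbps.
music video: 12.506 Mbps × 480 s = 6002.9 Mb
lecture capture: 3.446 Mbps × 6420 s = 22123.3 Mb
Twitch VOD: 3.956 Mbps × 5400 s = 21362.4 Mb
dashcam clip: 6.236 Mbps × 1500 s = 9354.0 Mb
Total: 58842.6 Mb = 7355.3 MB.
At 500 Mbps: 58842.6 / 500 = 118 s ≈ 1.96 minutes.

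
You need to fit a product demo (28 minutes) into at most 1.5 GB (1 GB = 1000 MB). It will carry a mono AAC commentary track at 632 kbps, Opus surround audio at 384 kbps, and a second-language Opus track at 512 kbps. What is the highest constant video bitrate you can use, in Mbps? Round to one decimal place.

5.6 Mbps

Budget: 1.5 GB = 12000.0 Mb.
28 min = 1680 s
Total bitrate budget: 12000.0 Mb / 1680 s = 7.143 Mbps.
Audio total: 632 + 384 + 512 = 1528 kbps = 1.528 Mbps.
Video: 7.143 − 1.528 = 5.615 Mbps.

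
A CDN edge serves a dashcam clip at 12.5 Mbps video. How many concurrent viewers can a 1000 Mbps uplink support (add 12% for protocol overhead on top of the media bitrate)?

On the wire with 12% overhead: 14.000 Mbps.
1000 Mbps = 1,000 Mbps; 1,000 / 14.000 = 71.43 → 71 viewers.

71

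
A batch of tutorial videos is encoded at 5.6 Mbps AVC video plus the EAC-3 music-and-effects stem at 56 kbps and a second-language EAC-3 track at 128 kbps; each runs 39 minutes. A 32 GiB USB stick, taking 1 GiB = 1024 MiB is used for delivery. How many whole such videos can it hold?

20

39 min = 2340 s
Audio total: 56 + 128 = 184 kbps = 0.184 Mbps.
Total bitrate: 5.784 Mbps.
Per item: 5.784 Mbps × 2340 s = 13,535 Mb = 1,692 MB.
Capacity: 32 GiB = 274,878 Mb; 20.31 items → 20 complete.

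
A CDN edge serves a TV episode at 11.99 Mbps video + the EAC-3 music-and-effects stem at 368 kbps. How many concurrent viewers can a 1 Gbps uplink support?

Audio: 368 kbps = 0.368 Mbps.
Per-viewer media rate: 12.358 Mbps.
1 Gbps = 1,000 Mbps; 1,000 / 12.358 = 80.92 → 80 viewers.

80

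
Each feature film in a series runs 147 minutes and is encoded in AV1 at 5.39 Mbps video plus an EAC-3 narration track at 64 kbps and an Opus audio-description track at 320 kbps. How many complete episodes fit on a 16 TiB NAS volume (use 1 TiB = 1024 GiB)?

147 min = 8820 s
Audio total: 64 + 320 = 384 kbps = 0.384 Mbps.
Total bitrate: 5.774 Mbps.
Per item: 5.774 Mbps × 8820 s = 50,927 Mb = 6,366 MB.
Capacity: 16 TiB = 140,737,488 Mb; 2763.53 items → 2763 complete.

2763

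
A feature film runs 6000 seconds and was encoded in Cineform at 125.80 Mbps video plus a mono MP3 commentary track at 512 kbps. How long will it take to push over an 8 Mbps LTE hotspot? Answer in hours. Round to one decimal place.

26.3 hours

Audio: 512 kbps = 0.512 Mbps.
Total bitrate: 126.312 Mbps.
File: 126.312 Mbps × 6000 s = 757872.0 Mb.
At 8 Mbps: 757872.0 / 8 = 94734.0 s ≈ 26.3 hours.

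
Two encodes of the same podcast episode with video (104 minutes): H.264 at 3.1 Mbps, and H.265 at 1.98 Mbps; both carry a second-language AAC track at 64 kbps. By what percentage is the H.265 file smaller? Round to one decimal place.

35.4%

104 min = 6240 s
Audio: 64 kbps = 0.064 Mbps.
H.264: 3.164 Mbps × 6240 s = 19743.4 Mb = 2.298 GiB.
H.265: 2.044 Mbps × 6240 s = 12754.6 Mb = 1.485 GiB.
Reduction: (1 − 1.485/2.298) × 100 = 35.40%.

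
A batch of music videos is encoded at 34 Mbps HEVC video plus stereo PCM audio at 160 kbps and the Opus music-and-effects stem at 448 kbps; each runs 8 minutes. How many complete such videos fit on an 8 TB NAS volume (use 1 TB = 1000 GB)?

3852

8 min = 480 s
Audio total: 160 + 448 = 608 kbps = 0.608 Mbps.
Total bitrate: 34.608 Mbps.
Per item: 34.608 Mbps × 480 s = 16,612 Mb = 2,076 MB.
Capacity: 8 TB = 64,000,000 Mb; 3852.67 items → 3852 complete.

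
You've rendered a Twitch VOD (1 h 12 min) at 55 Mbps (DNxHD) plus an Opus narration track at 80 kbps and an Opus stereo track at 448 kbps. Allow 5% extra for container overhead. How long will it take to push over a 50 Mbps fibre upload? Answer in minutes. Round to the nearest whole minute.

1 h 12 min = 72 min = 4320 s
Audio total: 80 + 448 = 528 kbps = 0.528 Mbps.
Total bitrate: 55.528 Mbps.
File: 55.528 Mbps × 4320 s = 239881.0 Mb.
With 5% container overhead: ×1.05. → 251875.0 Mb.
At 50 Mbps: 251875.0 / 50 = 5037.5 s ≈ 84 minutes.

84 minutes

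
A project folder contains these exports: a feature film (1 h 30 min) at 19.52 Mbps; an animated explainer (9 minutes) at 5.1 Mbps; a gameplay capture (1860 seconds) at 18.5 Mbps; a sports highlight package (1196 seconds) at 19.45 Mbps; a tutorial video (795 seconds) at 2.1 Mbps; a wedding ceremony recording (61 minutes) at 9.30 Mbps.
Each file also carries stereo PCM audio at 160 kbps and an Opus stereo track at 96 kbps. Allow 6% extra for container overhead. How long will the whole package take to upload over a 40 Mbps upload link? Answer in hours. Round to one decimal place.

1.5 hours

Audio total: 160 + 96 = 256 kbps = 0.256 Mbps.
feature film: 19.776 Mbps × 5400 s × 1.06 = 113197.8 Mb
animated explainer: 5.356 Mbps × 540 s × 1.06 = 3065.8 Mb
gameplay capture: 18.756 Mbps × 1860 s × 1.06 = 36979.3 Mb
sports highlight package: 19.706 Mbps × 1196 s × 1.06 = 24982.5 Mb
tutorial video: 2.356 Mbps × 795 s × 1.06 = 1985.4 Mb
wedding ceremony recording: 9.556 Mbps × 3660 s × 1.06 = 37073.5 Mb
Total: 217284.3 Mb = 27160.5 MB.
At 40 Mbps: 217284.3 / 40 = 5432 s ≈ 1.51 hours.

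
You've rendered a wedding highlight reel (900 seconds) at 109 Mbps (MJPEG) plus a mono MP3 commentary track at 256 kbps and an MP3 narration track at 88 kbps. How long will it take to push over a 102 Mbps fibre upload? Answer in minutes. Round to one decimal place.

Audio total: 256 + 88 = 344 kbps = 0.344 Mbps.
Total bitrate: 109.344 Mbps.
File: 109.344 Mbps × 900 s = 98409.6 Mb.
At 102 Mbps: 98409.6 / 102 = 964.8 s ≈ 16.1 minutes.

16.1 minutes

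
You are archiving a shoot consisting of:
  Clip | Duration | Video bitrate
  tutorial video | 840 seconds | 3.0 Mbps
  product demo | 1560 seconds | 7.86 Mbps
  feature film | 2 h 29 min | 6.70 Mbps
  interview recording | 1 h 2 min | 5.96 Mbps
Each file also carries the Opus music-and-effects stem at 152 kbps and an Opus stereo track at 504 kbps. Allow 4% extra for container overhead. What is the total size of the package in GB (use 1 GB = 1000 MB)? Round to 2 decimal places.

Audio total: 152 + 504 = 656 kbps = 0.656 Mbps.
tutorial video: 3.656 Mbps × 840 s × 1.04 = 3193.9 Mb
product demo: 8.516 Mbps × 1560 s × 1.04 = 13816.4 Mb
feature film: 7.356 Mbps × 8940 s × 1.04 = 68393.1 Mb
interview recording: 6.616 Mbps × 3720 s × 1.04 = 25596.0 Mb
Total: 110999.4 Mb = 13874.9 MB.
= 13.87 GB.

13.87 GB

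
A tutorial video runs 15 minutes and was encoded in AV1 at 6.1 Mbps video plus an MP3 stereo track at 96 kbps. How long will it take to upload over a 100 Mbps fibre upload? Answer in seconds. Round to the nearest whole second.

56 seconds

15 min = 900 s
Audio: 96 kbps = 0.096 Mbps.
Total bitrate: 6.196 Mbps.
File: 6.196 Mbps × 900 s = 5576.4 Mb.
At 100 Mbps: 5576.4 / 100 = 55.8 s ≈ 55.8 seconds.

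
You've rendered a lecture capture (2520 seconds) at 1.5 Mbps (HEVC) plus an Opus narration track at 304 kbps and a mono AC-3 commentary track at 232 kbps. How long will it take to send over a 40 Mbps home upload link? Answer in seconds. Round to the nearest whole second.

Audio total: 304 + 232 = 536 kbps = 0.536 Mbps.
Total bitrate: 2.036 Mbps.
File: 2.036 Mbps × 2520 s = 5130.7 Mb.
At 40 Mbps: 5130.7 / 40 = 128.3 s ≈ 128 seconds.

128 seconds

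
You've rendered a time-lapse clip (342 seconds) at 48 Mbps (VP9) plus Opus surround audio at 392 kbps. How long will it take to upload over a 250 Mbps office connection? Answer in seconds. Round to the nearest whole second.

Audio: 392 kbps = 0.392 Mbps.
Total bitrate: 48.392 Mbps.
File: 48.392 Mbps × 342 s = 16550.1 Mb.
At 250 Mbps: 16550.1 / 250 = 66.2 s ≈ 66.2 seconds.

66 seconds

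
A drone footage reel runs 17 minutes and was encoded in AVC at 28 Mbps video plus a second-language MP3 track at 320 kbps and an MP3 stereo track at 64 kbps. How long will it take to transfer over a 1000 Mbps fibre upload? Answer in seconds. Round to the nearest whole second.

29 seconds

17 min = 1020 s
Audio total: 320 + 64 = 384 kbps = 0.384 Mbps.
Total bitrate: 28.384 Mbps.
File: 28.384 Mbps × 1020 s = 28951.7 Mb.
At 1000 Mbps: 28951.7 / 1000 = 29.0 s ≈ 29 seconds.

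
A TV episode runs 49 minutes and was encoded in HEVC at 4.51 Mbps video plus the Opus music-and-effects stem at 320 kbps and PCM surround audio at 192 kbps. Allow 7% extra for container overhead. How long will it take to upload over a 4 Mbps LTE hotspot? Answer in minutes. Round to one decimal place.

65.8 minutes

49 min = 2940 s
Audio total: 320 + 192 = 512 kbps = 0.512 Mbps.
Total bitrate: 5.022 Mbps.
File: 5.022 Mbps × 2940 s = 14764.7 Mb.
With 7% container overhead: ×1.07. → 15798.2 Mb.
At 4 Mbps: 15798.2 / 4 = 3949.6 s ≈ 65.8 minutes.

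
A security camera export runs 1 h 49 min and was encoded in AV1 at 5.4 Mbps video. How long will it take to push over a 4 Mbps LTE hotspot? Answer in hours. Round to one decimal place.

2.5 hours

1 h 49 min = 109 min = 6540 s
File: 5.400 Mbps × 6540 s = 35316.0 Mb.
At 4 Mbps: 35316.0 / 4 = 8829.0 s ≈ 2.45 hours.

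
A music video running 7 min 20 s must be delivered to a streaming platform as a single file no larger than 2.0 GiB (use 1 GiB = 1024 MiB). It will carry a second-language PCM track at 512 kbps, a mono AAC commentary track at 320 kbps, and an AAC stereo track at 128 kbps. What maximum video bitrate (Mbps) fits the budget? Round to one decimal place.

Budget: 2.0 GiB = 17179.9 Mb.
7 min 20 s = 440 s
Total bitrate budget: 17179.9 Mb / 440 s = 39.045 Mbps.
Audio total: 512 + 320 + 128 = 960 kbps = 0.960 Mbps.
Video: 39.045 − 0.960 = 38.085 Mbps.

38.1 Mbps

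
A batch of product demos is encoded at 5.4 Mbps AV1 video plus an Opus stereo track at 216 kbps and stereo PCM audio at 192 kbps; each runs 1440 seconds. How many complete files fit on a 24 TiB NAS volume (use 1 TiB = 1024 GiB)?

Audio total: 216 + 192 = 408 kbps = 0.408 Mbps.
Total bitrate: 5.808 Mbps.
Per item: 5.808 Mbps × 1440 s = 8,364 Mb = 1,045 MB.
Capacity: 24 TiB = 211,106,233 Mb; 25241.31 items → 25241 complete.

25241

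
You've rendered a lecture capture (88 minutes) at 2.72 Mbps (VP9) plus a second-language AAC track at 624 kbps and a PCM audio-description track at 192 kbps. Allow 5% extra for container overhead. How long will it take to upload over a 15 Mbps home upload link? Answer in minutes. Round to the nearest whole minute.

22 minutes

88 min = 5280 s
Audio total: 624 + 192 = 816 kbps = 0.816 Mbps.
Total bitrate: 3.536 Mbps.
File: 3.536 Mbps × 5280 s = 18670.1 Mb.
With 5% container overhead: ×1.05. → 19603.6 Mb.
At 15 Mbps: 19603.6 / 15 = 1306.9 s ≈ 21.8 minutes.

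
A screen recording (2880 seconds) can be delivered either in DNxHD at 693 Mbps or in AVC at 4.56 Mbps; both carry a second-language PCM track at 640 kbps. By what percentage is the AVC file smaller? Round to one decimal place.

99.3%

Audio: 640 kbps = 0.640 Mbps.
DNxHD: 693.640 Mbps × 2880 s = 1997683.2 Mb = 249.710 GB.
AVC: 5.200 Mbps × 2880 s = 14976.0 Mb = 1.872 GB.
Reduction: (1 − 1.872/249.710) × 100 = 99.25%.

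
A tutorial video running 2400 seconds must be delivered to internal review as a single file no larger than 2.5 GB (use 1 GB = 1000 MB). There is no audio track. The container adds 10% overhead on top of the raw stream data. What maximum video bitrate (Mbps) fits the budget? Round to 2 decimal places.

Budget: 2.5 GB = 20000.0 Mb.
Stream payload after overhead: 20000.0 / 1.10 = 18181.8 Mb.
Total bitrate budget: 18181.8 Mb / 2400 s = 7.576 Mbps.

7.58 Mbps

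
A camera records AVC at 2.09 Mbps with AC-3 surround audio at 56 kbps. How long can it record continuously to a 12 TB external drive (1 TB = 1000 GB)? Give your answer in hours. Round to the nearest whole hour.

Audio: 56 kbps = 0.056 Mbps.
Total bitrate: 2.09 + 0.056 = 2.146 Mbps.
Capacity: 12 TB = 96,000,000 Mb.
Recording time: 96,000,000 / 2.146 = 44,734,390 s ≈ 12,426 hours.

12426 hours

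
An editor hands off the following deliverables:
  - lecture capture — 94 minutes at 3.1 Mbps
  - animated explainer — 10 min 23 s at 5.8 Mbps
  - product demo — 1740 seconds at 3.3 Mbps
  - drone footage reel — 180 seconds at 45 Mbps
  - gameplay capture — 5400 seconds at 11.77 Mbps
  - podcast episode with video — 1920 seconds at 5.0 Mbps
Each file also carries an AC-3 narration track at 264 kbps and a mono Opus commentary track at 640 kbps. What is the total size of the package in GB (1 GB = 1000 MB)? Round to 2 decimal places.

Audio total: 264 + 640 = 904 kbps = 0.904 Mbps.
lecture capture: 4.004 Mbps × 5640 s = 22582.6 Mb
animated explainer: 6.704 Mbps × 623 s = 4176.6 Mb
product demo: 4.204 Mbps × 1740 s = 7315.0 Mb
drone footage reel: 45.904 Mbps × 180 s = 8262.7 Mb
gameplay capture: 12.674 Mbps × 5400 s = 68439.6 Mb
podcast episode with video: 5.904 Mbps × 1920 s = 11335.7 Mb
Total: 122112.1 Mb = 15264.0 MB.
= 15.26 GB.

15.26 GB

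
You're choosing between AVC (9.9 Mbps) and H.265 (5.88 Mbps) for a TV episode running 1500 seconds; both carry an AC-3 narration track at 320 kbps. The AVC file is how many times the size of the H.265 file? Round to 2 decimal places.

Audio: 320 kbps = 0.320 Mbps.
AVC: 10.220 Mbps × 1500 s = 15330.0 Mb = 1.916 GB.
H.265: 6.200 Mbps × 1500 s = 9300.0 Mb = 1.163 GB.
Ratio: 1.916 / 1.163 = 1.648.

1.65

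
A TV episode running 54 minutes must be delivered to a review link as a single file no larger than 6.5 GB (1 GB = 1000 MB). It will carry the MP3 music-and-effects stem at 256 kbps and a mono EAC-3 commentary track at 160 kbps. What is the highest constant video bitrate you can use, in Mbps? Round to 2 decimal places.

15.63 Mbps

Budget: 6.5 GB = 52000.0 Mb.
54 min = 3240 s
Total bitrate budget: 52000.0 Mb / 3240 s = 16.049 Mbps.
Audio total: 256 + 160 = 416 kbps = 0.416 Mbps.
Video: 16.049 − 0.416 = 15.633 Mbps.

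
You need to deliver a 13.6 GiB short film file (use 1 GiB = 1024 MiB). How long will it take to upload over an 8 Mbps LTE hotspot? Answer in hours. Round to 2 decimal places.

File: 13.6 GiB = 116823.1 Mb.
At 8 Mbps: 116823.1 / 8 = 14602.9 s ≈ 4.06 hours.

4.06 hours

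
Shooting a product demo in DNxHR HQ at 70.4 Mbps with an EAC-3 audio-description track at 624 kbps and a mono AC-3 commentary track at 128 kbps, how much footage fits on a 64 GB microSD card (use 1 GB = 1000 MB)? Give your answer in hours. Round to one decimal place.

Audio total: 624 + 128 = 752 kbps = 0.752 Mbps.
Total bitrate: 70.4 + 0.752 = 71.152 Mbps.
Capacity: 64 GB = 512,000 Mb.
Recording time: 512,000 / 71.152 = 7,196 s ≈ 2.00 hours.

2.0 hours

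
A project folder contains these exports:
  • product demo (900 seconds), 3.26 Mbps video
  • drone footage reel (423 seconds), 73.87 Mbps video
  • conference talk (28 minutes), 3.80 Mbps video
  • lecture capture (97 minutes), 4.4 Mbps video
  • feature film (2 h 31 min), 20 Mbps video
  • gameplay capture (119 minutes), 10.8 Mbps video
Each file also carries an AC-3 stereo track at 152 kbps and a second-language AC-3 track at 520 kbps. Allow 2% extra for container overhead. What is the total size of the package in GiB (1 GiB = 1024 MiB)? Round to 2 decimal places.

40.53 GiB

Audio total: 152 + 520 = 672 kbps = 0.672 Mbps.
product demo: 3.932 Mbps × 900 s × 1.02 = 3609.6 Mb
drone footage reel: 74.542 Mbps × 423 s × 1.02 = 32161.9 Mb
conference talk: 4.472 Mbps × 1680 s × 1.02 = 7663.2 Mb
lecture capture: 5.072 Mbps × 5820 s × 1.02 = 30109.4 Mb
feature film: 20.672 Mbps × 9060 s × 1.02 = 191034.1 Mb
gameplay capture: 11.472 Mbps × 7140 s × 1.02 = 83548.3 Mb
Total: 348126.5 Mb = 43515.8 MB.
= 40.53 GiB.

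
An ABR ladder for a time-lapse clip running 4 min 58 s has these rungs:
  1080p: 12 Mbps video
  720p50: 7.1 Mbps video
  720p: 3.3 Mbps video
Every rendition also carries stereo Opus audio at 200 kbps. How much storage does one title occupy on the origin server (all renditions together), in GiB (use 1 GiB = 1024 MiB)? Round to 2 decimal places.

0.80 GiB

4 min 58 s = 298 s
Audio: 200 kbps = 0.200 Mbps.
Sum of rendition bitrates: (12+0.200) + (7.1+0.200) + (3.3+0.200) = 23.000 Mbps.
× 298 s = 6,854 Mb = 856.8 MB = 0.7979 GiB.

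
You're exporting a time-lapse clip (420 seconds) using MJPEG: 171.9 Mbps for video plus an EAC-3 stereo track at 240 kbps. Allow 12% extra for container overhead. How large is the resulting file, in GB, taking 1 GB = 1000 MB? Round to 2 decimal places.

Audio: 240 kbps = 0.240 Mbps.
Total bitrate: 171.9 + 0.240 = 172.140 Mbps.
Stream data: 172.140 Mbps × 420 s = 72298.8 Mb.
With 12% container overhead: ×1.12.
80,975 Mb ÷ 8 = 10,122 MB → 10.12 GB.

10.12 GB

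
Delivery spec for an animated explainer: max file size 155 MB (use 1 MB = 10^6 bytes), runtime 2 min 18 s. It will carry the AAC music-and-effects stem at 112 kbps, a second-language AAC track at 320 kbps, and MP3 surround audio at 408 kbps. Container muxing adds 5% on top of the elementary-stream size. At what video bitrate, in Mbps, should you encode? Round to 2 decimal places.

Budget: 155 MB = 1240.0 Mb.
Stream payload after overhead: 1240.0 / 1.05 = 1181.0 Mb.
2 min 18 s = 138 s
Total bitrate budget: 1181.0 Mb / 138 s = 8.558 Mbps.
Audio total: 112 + 320 + 408 = 840 kbps = 0.840 Mbps.
Video: 8.558 − 0.840 = 7.718 Mbps.

7.72 Mbps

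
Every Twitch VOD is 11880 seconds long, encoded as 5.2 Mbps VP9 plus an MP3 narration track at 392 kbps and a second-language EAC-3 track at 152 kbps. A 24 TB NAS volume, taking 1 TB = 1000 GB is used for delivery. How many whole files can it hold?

2813

Audio total: 392 + 152 = 544 kbps = 0.544 Mbps.
Total bitrate: 5.744 Mbps.
Per item: 5.744 Mbps × 11880 s = 68,239 Mb = 8,530 MB.
Capacity: 24 TB = 192,000,000 Mb; 2813.65 items → 2813 complete.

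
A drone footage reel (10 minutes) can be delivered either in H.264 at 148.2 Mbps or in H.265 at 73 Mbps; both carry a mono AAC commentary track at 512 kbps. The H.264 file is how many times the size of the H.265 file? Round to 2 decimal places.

10 min = 600 s
Audio: 512 kbps = 0.512 Mbps.
H.264: 148.712 Mbps × 600 s = 89227.2 Mb = 10.387 GiB.
H.265: 73.512 Mbps × 600 s = 44107.2 Mb = 5.135 GiB.
Ratio: 10.387 / 5.135 = 2.023.

2.02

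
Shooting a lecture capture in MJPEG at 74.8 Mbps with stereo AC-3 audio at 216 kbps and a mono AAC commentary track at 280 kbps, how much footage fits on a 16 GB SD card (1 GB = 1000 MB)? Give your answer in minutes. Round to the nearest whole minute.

Audio total: 216 + 280 = 496 kbps = 0.496 Mbps.
Total bitrate: 74.8 + 0.496 = 75.296 Mbps.
Capacity: 16 GB = 128,000 Mb.
Recording time: 128,000 / 75.296 = 1,700 s ≈ 28.3 minutes.

28 minutes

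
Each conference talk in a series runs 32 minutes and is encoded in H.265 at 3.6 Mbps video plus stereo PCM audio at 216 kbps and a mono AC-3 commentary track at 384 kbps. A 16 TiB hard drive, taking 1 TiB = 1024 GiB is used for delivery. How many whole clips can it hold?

32 min = 1920 s
Audio total: 216 + 384 = 600 kbps = 0.600 Mbps.
Total bitrate: 4.200 Mbps.
Per item: 4.200 Mbps × 1920 s = 8,064 Mb = 1,008 MB.
Capacity: 16 TiB = 140,737,488 Mb; 17452.57 items → 17452 complete.

17452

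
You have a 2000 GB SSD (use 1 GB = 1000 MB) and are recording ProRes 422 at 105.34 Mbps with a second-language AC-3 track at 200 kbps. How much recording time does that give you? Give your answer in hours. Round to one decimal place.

Audio: 200 kbps = 0.200 Mbps.
Total bitrate: 105.34 + 0.200 = 105.540 Mbps.
Capacity: 2000 GB = 16,000,000 Mb.
Recording time: 16,000,000 / 105.540 = 151,601 s ≈ 42.1 hours.

42.1 hours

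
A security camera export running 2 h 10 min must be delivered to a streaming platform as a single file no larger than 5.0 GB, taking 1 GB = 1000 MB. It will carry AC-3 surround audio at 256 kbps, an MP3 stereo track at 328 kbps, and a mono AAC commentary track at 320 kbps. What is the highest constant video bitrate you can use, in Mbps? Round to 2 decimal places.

4.22 Mbps

Budget: 5.0 GB = 40000.0 Mb.
2 h 10 min = 130 min = 7800 s
Total bitrate budget: 40000.0 Mb / 7800 s = 5.128 Mbps.
Audio total: 256 + 328 + 320 = 904 kbps = 0.904 Mbps.
Video: 5.128 − 0.904 = 4.224 Mbps.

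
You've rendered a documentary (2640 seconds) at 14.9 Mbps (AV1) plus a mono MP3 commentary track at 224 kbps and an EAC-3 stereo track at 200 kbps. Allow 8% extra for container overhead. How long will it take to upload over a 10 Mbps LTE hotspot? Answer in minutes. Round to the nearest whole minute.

73 minutes

Audio total: 224 + 200 = 424 kbps = 0.424 Mbps.
Total bitrate: 15.324 Mbps.
File: 15.324 Mbps × 2640 s = 40455.4 Mb.
With 8% container overhead: ×1.08. → 43691.8 Mb.
At 10 Mbps: 43691.8 / 10 = 4369.2 s ≈ 72.8 minutes.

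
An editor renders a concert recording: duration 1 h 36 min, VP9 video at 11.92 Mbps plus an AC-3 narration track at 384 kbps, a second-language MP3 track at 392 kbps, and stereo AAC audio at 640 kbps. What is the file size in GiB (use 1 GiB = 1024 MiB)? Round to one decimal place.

8.9 GiB

1 h 36 min = 96 min = 5760 s
Audio total: 384 + 392 + 640 = 1416 kbps = 1.416 Mbps.
Total bitrate: 11.92 + 1.416 = 13.336 Mbps.
Stream data: 13.336 Mbps × 5760 s = 76815.4 Mb.
76,815 Mb = 9,601,920,000 bytes ÷ 1,073,741,824 = 8.942 GiB.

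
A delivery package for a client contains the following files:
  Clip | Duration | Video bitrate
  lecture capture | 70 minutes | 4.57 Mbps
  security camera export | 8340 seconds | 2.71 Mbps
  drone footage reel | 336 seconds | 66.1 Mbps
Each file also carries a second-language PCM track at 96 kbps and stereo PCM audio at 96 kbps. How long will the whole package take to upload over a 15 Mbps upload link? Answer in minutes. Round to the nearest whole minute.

Audio total: 96 + 96 = 192 kbps = 0.192 Mbps.
lecture capture: 4.762 Mbps × 4200 s = 20000.4 Mb
security camera export: 2.902 Mbps × 8340 s = 24202.7 Mb
drone footage reel: 66.292 Mbps × 336 s = 22274.1 Mb
Total: 66477.2 Mb = 8309.6 MB.
At 15 Mbps: 66477.2 / 15 = 4432 s ≈ 73.9 minutes.

74 minutes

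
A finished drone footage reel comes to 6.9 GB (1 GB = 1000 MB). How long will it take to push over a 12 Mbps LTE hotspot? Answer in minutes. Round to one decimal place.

76.7 minutes

File: 6.9 GB = 55200.0 Mb.
At 12 Mbps: 55200.0 / 12 = 4600.0 s ≈ 76.7 minutes.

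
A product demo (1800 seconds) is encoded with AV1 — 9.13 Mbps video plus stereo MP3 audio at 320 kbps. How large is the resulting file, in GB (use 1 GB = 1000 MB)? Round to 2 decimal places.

Audio: 320 kbps = 0.320 Mbps.
Total bitrate: 9.13 + 0.320 = 9.450 Mbps.
Stream data: 9.450 Mbps × 1800 s = 17010.0 Mb.
17,010 Mb ÷ 8 = 2,126 MB → 2.126 GB.

2.13 GB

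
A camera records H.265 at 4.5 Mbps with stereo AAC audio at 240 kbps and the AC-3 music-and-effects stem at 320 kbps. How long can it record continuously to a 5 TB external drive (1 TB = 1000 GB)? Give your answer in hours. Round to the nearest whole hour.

2196 hours

Audio total: 240 + 320 = 560 kbps = 0.560 Mbps.
Total bitrate: 4.5 + 0.560 = 5.060 Mbps.
Capacity: 5 TB = 40,000,000 Mb.
Recording time: 40,000,000 / 5.060 = 7,905,138 s ≈ 2,196 hours.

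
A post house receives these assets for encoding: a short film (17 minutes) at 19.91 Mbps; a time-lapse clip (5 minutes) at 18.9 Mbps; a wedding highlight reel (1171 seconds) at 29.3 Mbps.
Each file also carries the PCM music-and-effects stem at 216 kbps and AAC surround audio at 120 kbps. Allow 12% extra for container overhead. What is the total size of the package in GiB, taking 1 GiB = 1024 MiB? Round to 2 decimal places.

7.97 GiB

Audio total: 216 + 120 = 336 kbps = 0.336 Mbps.
short film: 20.246 Mbps × 1020 s × 1.12 = 23129.0 Mb
time-lapse clip: 19.236 Mbps × 300 s × 1.12 = 6463.3 Mb
wedding highlight reel: 29.636 Mbps × 1171 s × 1.12 = 38868.2 Mb
Total: 68460.5 Mb = 8557.6 MB.
= 7.970 GiB.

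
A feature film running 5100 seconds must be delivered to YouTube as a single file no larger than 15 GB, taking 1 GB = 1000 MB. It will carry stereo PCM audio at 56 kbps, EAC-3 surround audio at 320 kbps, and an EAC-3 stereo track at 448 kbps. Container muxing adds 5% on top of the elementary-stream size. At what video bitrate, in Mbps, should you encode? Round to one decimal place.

Budget: 15 GB = 120000.0 Mb.
Stream payload after overhead: 120000.0 / 1.05 = 114285.7 Mb.
Total bitrate budget: 114285.7 Mb / 5100 s = 22.409 Mbps.
Audio total: 56 + 320 + 448 = 824 kbps = 0.824 Mbps.
Video: 22.409 − 0.824 = 21.585 Mbps.

21.6 Mbps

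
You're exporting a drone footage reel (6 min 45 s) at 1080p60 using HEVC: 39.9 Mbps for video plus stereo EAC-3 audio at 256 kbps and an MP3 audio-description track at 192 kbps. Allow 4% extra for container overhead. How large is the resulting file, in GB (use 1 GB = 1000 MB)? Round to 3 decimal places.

6 min 45 s = 405 s
Audio total: 256 + 192 = 448 kbps = 0.448 Mbps.
Total bitrate: 39.9 + 0.448 = 40.348 Mbps.
Stream data: 40.348 Mbps × 405 s = 16340.9 Mb.
With 4% container overhead: ×1.04.
16,995 Mb ÷ 8 = 2,124 MB → 2.124 GB.

2.124 GB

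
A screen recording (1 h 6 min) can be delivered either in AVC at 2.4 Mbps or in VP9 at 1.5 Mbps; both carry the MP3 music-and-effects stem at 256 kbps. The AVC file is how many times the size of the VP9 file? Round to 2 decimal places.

1.51

1 h 6 min = 66 min = 3960 s
Audio: 256 kbps = 0.256 Mbps.
AVC: 2.656 Mbps × 3960 s = 10517.8 Mb = 1.224 GiB.
VP9: 1.756 Mbps × 3960 s = 6953.8 Mb = 0.810 GiB.
Ratio: 1.224 / 0.810 = 1.513.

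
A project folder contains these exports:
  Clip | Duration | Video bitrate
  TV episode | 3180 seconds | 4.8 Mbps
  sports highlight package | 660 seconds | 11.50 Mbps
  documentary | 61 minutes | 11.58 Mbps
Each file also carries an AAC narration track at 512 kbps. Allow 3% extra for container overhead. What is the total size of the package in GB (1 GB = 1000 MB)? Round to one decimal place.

Audio: 512 kbps = 0.512 Mbps.
TV episode: 5.312 Mbps × 3180 s × 1.03 = 17398.9 Mb
sports highlight package: 12.012 Mbps × 660 s × 1.03 = 8165.8 Mb
documentary: 12.092 Mbps × 3660 s × 1.03 = 45584.4 Mb
Total: 71149.1 Mb = 8893.6 MB.
= 8.894 GB.

8.9 GB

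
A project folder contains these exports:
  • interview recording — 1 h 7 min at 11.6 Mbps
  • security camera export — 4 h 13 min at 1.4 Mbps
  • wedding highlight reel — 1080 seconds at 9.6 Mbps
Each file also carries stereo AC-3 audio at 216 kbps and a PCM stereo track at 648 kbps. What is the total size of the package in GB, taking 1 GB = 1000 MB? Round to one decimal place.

Audio total: 216 + 648 = 864 kbps = 0.864 Mbps.
interview recording: 12.464 Mbps × 4020 s = 50105.3 Mb
security camera export: 2.264 Mbps × 15180 s = 34367.5 Mb
wedding highlight reel: 10.464 Mbps × 1080 s = 11301.1 Mb
Total: 95773.9 Mb = 11971.7 MB.
= 11.97 GB.

12.0 GB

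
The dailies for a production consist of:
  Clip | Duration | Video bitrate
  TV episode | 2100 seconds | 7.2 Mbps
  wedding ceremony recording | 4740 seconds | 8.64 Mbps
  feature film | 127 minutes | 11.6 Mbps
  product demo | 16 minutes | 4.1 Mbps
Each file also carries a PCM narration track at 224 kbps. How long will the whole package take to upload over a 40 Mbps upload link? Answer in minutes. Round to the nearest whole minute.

Audio: 224 kbps = 0.224 Mbps.
TV episode: 7.424 Mbps × 2100 s = 15590.4 Mb
wedding ceremony recording: 8.864 Mbps × 4740 s = 42015.4 Mb
feature film: 11.824 Mbps × 7620 s = 90098.9 Mb
product demo: 4.324 Mbps × 960 s = 4151.0 Mb
Total: 151855.7 Mb = 18982.0 MB.
At 40 Mbps: 151855.7 / 40 = 3796 s ≈ 63.3 minutes.

63 minutes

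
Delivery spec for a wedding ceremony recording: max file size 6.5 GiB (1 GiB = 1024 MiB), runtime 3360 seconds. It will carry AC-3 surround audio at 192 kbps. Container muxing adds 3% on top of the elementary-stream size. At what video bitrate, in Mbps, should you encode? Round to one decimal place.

15.9 Mbps

Budget: 6.5 GiB = 55834.6 Mb.
Stream payload after overhead: 55834.6 / 1.03 = 54208.3 Mb.
Total bitrate budget: 54208.3 Mb / 3360 s = 16.133 Mbps.
Audio: 192 kbps = 0.192 Mbps.
Video: 16.133 − 0.192 = 15.941 Mbps.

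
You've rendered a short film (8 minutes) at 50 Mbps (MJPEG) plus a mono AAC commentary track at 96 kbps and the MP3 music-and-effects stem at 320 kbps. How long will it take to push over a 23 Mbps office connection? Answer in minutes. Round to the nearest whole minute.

8 min = 480 s
Audio total: 96 + 320 = 416 kbps = 0.416 Mbps.
Total bitrate: 50.416 Mbps.
File: 50.416 Mbps × 480 s = 24199.7 Mb.
At 23 Mbps: 24199.7 / 23 = 1052.2 s ≈ 17.5 minutes.

18 minutes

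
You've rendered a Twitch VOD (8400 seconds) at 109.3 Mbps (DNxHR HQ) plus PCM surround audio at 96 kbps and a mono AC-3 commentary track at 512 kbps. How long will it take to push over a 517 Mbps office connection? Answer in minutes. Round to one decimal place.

Audio total: 96 + 512 = 608 kbps = 0.608 Mbps.
Total bitrate: 109.908 Mbps.
File: 109.908 Mbps × 8400 s = 923227.2 Mb.
At 517 Mbps: 923227.2 / 517 = 1785.7 s ≈ 29.8 minutes.

29.8 minutes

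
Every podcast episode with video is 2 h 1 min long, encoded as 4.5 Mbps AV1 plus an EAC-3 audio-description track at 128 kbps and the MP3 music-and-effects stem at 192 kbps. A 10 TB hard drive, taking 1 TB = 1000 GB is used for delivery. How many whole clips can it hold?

2 h 1 min = 121 min = 7260 s
Audio total: 128 + 192 = 320 kbps = 0.320 Mbps.
Total bitrate: 4.820 Mbps.
Per item: 4.820 Mbps × 7260 s = 34,993 Mb = 4,374 MB.
Capacity: 10 TB = 80,000,000 Mb; 2286.16 items → 2286 complete.

2286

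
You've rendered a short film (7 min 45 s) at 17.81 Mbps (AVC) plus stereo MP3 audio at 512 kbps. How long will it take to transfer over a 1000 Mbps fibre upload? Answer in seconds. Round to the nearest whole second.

7 min 45 s = 465 s
Audio: 512 kbps = 0.512 Mbps.
Total bitrate: 18.322 Mbps.
File: 18.322 Mbps × 465 s = 8519.7 Mb.
At 1000 Mbps: 8519.7 / 1000 = 8.5 s ≈ 8.52 seconds.

9 seconds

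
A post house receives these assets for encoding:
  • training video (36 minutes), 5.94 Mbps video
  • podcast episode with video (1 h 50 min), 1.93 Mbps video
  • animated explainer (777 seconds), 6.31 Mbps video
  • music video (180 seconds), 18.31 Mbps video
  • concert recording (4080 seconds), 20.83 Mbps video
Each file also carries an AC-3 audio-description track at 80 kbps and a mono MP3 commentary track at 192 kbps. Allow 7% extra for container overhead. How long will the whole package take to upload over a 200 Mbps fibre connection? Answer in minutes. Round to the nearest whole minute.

11 minutes

Audio total: 80 + 192 = 272 kbps = 0.272 Mbps.
training video: 6.212 Mbps × 2160 s × 1.07 = 14357.2 Mb
podcast episode with video: 2.202 Mbps × 6600 s × 1.07 = 15550.5 Mb
animated explainer: 6.582 Mbps × 777 s × 1.07 = 5472.2 Mb
music video: 18.582 Mbps × 180 s × 1.07 = 3578.9 Mb
concert recording: 21.102 Mbps × 4080 s × 1.07 = 92122.9 Mb
Total: 131081.7 Mb = 16385.2 MB.
At 200 Mbps: 131081.7 / 200 = 655 s ≈ 10.9 minutes.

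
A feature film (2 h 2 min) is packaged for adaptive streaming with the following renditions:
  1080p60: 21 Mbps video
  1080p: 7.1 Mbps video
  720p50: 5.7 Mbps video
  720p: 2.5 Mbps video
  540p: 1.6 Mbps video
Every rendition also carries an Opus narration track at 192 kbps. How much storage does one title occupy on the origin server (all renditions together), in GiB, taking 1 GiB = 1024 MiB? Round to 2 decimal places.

2 h 2 min = 122 min = 7320 s
Audio: 192 kbps = 0.192 Mbps.
Sum of rendition bitrates: (21+0.192) + (7.1+0.192) + (5.7+0.192) + (2.5+0.192) + (1.6+0.192) = 38.860 Mbps.
× 7320 s = 284,455 Mb = 35,557 MB = 33.11 GiB.

33.11 GiB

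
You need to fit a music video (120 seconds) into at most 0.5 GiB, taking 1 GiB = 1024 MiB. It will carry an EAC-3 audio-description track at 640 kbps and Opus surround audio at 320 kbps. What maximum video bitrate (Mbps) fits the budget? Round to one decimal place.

Budget: 0.5 GiB = 4295.0 Mb.
Total bitrate budget: 4295.0 Mb / 120 s = 35.791 Mbps.
Audio total: 640 + 320 = 960 kbps = 0.960 Mbps.
Video: 35.791 − 0.960 = 34.831 Mbps.

34.8 Mbps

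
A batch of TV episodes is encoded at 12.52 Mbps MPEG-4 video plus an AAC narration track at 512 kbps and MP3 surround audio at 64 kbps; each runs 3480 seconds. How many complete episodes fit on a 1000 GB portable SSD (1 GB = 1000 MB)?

175

Audio total: 512 + 64 = 576 kbps = 0.576 Mbps.
Total bitrate: 13.096 Mbps.
Per item: 13.096 Mbps × 3480 s = 45,574 Mb = 5,697 MB.
Capacity: 1000 GB = 8,000,000 Mb; 175.54 items → 175 complete.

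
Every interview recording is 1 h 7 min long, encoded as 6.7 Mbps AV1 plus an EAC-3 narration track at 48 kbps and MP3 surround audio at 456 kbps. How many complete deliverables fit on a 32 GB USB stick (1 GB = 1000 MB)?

1 h 7 min = 67 min = 4020 s
Audio total: 48 + 456 = 504 kbps = 0.504 Mbps.
Total bitrate: 7.204 Mbps.
Per item: 7.204 Mbps × 4020 s = 28,960 Mb = 3,620 MB.
Capacity: 32 GB = 256,000 Mb; 8.84 items → 8 complete.

8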